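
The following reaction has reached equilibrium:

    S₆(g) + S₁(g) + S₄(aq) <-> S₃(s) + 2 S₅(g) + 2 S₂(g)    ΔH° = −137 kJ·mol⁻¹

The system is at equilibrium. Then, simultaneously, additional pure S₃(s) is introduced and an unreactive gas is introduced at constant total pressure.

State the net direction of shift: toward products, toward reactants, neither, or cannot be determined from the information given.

right

S₃ is a pure solid; its activity is 1 regardless of amount, so Q is unaffected — no shift from this change.
Adding inert gas at constant total pressure expands the volume and lowers every reacting partial pressure. With Δn_gas = 4 − 2 = +2, Q moves away from K toward the side with fewer gas moles, so the system shifts toward the side with more gas moles — to the right.
Only the nonzero effect(s) matter; the net shift is to the right.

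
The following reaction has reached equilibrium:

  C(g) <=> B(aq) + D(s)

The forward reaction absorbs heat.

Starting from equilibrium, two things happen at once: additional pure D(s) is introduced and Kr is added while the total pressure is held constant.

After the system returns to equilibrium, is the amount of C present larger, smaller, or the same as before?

increases

D is a pure solid; its activity is 1 regardless of amount, so Q is unaffected — no shift from this change.
Adding inert gas at constant total pressure expands the volume and lowers every reacting partial pressure. With Δn_gas = 0 − 1 = -1, Q moves away from K toward the side with fewer gas moles, so the system shifts toward the side with more gas moles — to the left.
The net shift is to the left. C is a reactant, so its amount increases.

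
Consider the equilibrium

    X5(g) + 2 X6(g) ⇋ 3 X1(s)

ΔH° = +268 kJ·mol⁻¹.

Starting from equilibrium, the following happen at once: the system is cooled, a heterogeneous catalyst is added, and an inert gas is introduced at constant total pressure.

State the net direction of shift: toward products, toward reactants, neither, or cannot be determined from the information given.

left

The forward reaction is endothermic. Lowering T favours the exothermic direction — shift to the left.
A catalyst speeds both forward and reverse rates equally; it changes neither Q nor K — no shift from this change.
Adding inert gas at constant total pressure expands the volume and lowers every reacting partial pressure. With Δn_gas = 0 − 3 = -3, Q moves away from K toward the side with fewer gas moles, so the system shifts toward the side with more gas moles — to the left.
Only the nonzero effect(s) matter; the net shift is to the left.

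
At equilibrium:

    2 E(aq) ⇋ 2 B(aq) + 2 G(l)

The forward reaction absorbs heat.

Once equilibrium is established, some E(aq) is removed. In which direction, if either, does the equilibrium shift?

Removing E (aq), a reactant, drives the reaction to the left.

left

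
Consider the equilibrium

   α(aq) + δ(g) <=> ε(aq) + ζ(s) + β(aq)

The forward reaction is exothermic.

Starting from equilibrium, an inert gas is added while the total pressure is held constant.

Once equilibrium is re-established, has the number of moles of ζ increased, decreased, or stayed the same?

Adding inert gas at constant total pressure expands the volume and lowers every reacting partial pressure. With Δn_gas = 0 − 1 = -1, Q moves away from K toward the side with fewer gas moles, so the system shifts toward the side with more gas moles — to the left.
The net shift is to the left. ζ is a product, so its amount decreases.

decreases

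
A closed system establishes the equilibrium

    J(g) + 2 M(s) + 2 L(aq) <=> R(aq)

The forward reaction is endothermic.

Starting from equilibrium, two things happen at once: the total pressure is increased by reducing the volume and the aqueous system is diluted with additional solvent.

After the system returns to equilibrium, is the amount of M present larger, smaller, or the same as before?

cannot be determined

Gas moles: reactants 1, products 0 (Δn_gas = -1). Compression shifts the system toward the side with fewer moles of gas — to the right.
Dilution lowers every aqueous concentration by the same factor. Δn_aq = 1 − 2 = -1, so the system shifts toward the side with more dissolved moles — to the left.
The two effects oppose each other, so the net shift — and hence the change in M — cannot be determined from the given information.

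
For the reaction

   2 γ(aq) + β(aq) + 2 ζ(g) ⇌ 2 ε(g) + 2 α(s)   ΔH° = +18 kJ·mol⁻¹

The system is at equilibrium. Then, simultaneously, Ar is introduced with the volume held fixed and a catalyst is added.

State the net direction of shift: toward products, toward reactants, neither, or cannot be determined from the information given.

At constant volume, adding an inert gas leaves every reacting species' partial pressure unchanged, so Q is unchanged — no shift from this change.
A catalyst speeds both forward and reverse rates equally; it changes neither Q nor K — no shift from this change.
None of the changes alters Q relative to K, so there is no net shift.

no shift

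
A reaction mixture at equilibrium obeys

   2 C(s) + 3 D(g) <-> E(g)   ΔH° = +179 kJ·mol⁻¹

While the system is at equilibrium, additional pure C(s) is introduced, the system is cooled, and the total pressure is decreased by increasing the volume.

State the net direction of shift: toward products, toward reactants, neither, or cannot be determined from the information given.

C is a pure solid; its activity is 1 regardless of amount, so Q is unaffected — no shift from this change.
The forward reaction is endothermic. Lowering T favours the exothermic direction — shift to the left.
Gas moles: reactants 3, products 1 (Δn_gas = -2). Expansion shifts the system toward the side with more moles of gas — to the left.
Only the nonzero effect(s) matter; the net shift is to the left.

left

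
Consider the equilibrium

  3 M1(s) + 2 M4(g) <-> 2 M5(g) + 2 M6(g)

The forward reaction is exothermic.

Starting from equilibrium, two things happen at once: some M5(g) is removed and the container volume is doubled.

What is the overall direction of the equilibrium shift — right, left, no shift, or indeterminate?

right

Removing M5 (g), a product, drives the reaction to the right.
Gas moles: reactants 2, products 4 (Δn_gas = +2). Expansion shifts the system toward the side with more moles of gas — to the right.
All effects act in the same direction — net shift to the right.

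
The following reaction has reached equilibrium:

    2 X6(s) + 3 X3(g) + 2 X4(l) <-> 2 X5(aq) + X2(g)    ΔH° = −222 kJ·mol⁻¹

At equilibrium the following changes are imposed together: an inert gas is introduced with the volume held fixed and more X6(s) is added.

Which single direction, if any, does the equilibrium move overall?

no shift

At constant volume, adding an inert gas leaves every reacting species' partial pressure unchanged, so Q is unchanged — no shift from this change.
X6 is a pure solid; its activity is 1 regardless of amount, so Q is unaffected — no shift from this change.
None of the changes alters Q relative to K, so there is no net shift.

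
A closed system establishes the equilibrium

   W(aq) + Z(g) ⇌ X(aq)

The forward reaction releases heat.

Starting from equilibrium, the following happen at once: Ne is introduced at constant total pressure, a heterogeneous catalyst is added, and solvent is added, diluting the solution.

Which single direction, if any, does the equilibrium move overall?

left

Adding inert gas at constant total pressure expands the volume and lowers every reacting partial pressure. With Δn_gas = 0 − 1 = -1, Q moves away from K toward the side with fewer gas moles, so the system shifts toward the side with more gas moles — to the left.
A catalyst speeds both forward and reverse rates equally; it changes neither Q nor K — no shift from this change.
Dilution scales every aqueous concentration by the same factor. Δn_aq = 1 − 1 = 0, so Q is unchanged — no shift.
Only the nonzero effect(s) matter; the net shift is to the left.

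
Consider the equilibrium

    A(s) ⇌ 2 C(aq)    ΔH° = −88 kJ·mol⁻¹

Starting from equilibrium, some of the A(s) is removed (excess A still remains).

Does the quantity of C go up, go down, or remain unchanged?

A is a pure solid; its activity is 1 regardless of amount, so Q is unaffected — no shift from this change.
No net shift occurs, so the amount of C is unchanged.

unchanged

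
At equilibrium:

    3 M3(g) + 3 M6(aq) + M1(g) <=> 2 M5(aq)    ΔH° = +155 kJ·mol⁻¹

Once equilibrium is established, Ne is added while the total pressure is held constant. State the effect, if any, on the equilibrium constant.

The equilibrium constant depends only on temperature. This perturbation may move the position of equilibrium, but since T is unchanged, K itself is unchanged.

unchanged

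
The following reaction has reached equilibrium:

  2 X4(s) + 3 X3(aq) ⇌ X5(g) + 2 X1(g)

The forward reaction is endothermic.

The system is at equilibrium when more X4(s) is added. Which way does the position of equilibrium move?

no shift

X4 is a pure solid; its activity is 1 regardless of amount, so Q is unaffected — no shift from this change.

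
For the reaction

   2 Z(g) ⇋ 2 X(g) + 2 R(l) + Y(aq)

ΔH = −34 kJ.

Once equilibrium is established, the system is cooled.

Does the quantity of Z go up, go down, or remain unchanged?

decreases

The forward reaction is exothermic. Lowering T favours the exothermic direction — shift to the right.
The net shift is to the right. Z is a reactant, so its amount decreases.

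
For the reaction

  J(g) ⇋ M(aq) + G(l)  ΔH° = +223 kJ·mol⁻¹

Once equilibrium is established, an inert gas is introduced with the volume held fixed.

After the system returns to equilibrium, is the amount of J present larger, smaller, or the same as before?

At constant volume, adding an inert gas leaves every reacting species' partial pressure unchanged, so Q is unchanged — no shift from this change.
No net shift occurs, so the amount of J is unchanged.

unchanged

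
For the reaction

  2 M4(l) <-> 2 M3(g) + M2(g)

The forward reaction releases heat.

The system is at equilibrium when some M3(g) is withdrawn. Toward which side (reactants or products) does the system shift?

Removing M3 (g), a product, drives the reaction to the right.

right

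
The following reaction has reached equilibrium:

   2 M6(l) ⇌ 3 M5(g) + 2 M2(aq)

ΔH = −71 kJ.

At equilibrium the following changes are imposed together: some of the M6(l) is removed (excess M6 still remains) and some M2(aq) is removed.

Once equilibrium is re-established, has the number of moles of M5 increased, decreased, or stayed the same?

increases

M6 is a pure liquid; its activity is 1 regardless of amount, so Q is unaffected — no shift from this change.
Removing M2 (aq), a product, drives the reaction to the right.
The net shift is to the right. M5 is a product, so its amount increases.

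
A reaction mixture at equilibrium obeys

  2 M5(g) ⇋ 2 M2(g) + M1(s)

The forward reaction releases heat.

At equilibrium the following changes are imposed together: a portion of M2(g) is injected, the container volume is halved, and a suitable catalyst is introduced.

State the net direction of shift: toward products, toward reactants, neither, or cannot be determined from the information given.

left

Adding M2 (g), a product, drives the reaction to the left.
Gas moles: reactants 2, products 2. Δn_gas = 0, so a volume change leaves Q equal to K — no shift from this change.
A catalyst speeds both forward and reverse rates equally; it changes neither Q nor K — no shift from this change.
Only the nonzero effect(s) matter; the net shift is to the left.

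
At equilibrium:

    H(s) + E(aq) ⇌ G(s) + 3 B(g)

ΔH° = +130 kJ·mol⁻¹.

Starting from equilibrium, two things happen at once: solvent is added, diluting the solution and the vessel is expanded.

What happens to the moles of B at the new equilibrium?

cannot be determined

Dilution lowers every aqueous concentration by the same factor. Δn_aq = 0 − 1 = -1, so the system shifts toward the side with more dissolved moles — to the left.
Gas moles: reactants 0, products 3 (Δn_gas = +3). Expansion shifts the system toward the side with more moles of gas — to the right.
The two effects oppose each other, so the net shift — and hence the change in B — cannot be determined from the given information.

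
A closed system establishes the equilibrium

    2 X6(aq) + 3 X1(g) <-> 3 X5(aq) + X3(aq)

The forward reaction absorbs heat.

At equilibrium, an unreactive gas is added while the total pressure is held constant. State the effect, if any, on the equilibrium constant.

unchanged

The equilibrium constant depends only on temperature. This perturbation may move the position of equilibrium, but since T is unchanged, K itself is unchanged.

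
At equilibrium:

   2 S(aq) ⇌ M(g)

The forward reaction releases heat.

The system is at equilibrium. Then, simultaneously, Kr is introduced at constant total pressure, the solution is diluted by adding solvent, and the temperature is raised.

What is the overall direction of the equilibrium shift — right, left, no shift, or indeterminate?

Adding inert gas at constant total pressure expands the volume and lowers every reacting partial pressure. With Δn_gas = 1 − 0 = +1, Q moves away from K toward the side with fewer gas moles, so the system shifts toward the side with more gas moles — to the right.
Dilution lowers every aqueous concentration by the same factor. Δn_aq = 0 − 2 = -2, so the system shifts toward the side with more dissolved moles — to the left.
The forward reaction is exothermic. Raising T favours the endothermic direction — shift to the left.
The individual effects push in opposite directions; without quantitative information the net direction cannot be determined.

cannot be determined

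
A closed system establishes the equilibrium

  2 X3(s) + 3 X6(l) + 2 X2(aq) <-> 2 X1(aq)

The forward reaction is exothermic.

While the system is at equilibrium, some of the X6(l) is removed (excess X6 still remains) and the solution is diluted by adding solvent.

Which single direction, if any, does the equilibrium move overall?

no shift

X6 is a pure liquid; its activity is 1 regardless of amount, so Q is unaffected — no shift from this change.
Dilution scales every aqueous concentration by the same factor. Δn_aq = 2 − 2 = 0, so Q is unchanged — no shift.
None of the changes alters Q relative to K, so there is no net shift.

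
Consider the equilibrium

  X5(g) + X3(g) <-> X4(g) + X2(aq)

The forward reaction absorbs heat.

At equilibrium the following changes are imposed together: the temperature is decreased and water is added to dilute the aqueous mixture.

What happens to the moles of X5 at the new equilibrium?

The forward reaction is endothermic. Lowering T favours the exothermic direction — shift to the left.
Dilution lowers every aqueous concentration by the same factor. Δn_aq = 1 − 0 = +1, so the system shifts toward the side with more dissolved moles — to the right.
The two effects oppose each other, so the net shift — and hence the change in X5 — cannot be determined from the given information.

cannot be determined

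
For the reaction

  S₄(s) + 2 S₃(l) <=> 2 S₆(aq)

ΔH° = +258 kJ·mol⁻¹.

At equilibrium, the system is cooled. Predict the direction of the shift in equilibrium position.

left

The forward reaction is endothermic. Lowering T favours the exothermic direction — shift to the left.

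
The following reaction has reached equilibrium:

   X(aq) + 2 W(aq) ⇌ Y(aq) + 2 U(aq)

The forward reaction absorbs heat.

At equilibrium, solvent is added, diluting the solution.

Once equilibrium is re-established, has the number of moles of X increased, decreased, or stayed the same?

Dilution scales every aqueous concentration by the same factor. Δn_aq = 3 − 3 = 0, so Q is unchanged — no shift.
No net shift occurs, so the amount of X is unchanged.

unchanged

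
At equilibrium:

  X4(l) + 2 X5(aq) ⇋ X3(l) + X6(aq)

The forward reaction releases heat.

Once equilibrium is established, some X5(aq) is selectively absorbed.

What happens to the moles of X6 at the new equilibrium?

decreases

Removing X5 (aq), a reactant, drives the reaction to the left.
The net shift is to the left. X6 is a product, so its amount decreases.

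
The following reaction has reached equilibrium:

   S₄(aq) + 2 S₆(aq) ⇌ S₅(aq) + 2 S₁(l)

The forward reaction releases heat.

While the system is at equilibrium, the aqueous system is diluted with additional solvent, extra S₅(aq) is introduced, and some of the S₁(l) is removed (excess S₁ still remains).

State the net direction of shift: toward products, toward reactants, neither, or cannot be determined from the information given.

Dilution lowers every aqueous concentration by the same factor. Δn_aq = 1 − 3 = -2, so the system shifts toward the side with more dissolved moles — to the left.
Adding S₅ (aq), a product, drives the reaction to the left.
S₁ is a pure liquid; its activity is 1 regardless of amount, so Q is unaffected — no shift from this change.
Only the nonzero effect(s) matter; the net shift is to the left.

left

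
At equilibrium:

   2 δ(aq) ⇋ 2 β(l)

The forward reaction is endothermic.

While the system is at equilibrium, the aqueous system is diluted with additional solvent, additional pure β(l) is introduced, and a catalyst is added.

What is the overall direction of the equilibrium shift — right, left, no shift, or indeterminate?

Dilution lowers every aqueous concentration by the same factor. Δn_aq = 0 − 2 = -2, so the system shifts toward the side with more dissolved moles — to the left.
β is a pure liquid; its activity is 1 regardless of amount, so Q is unaffected — no shift from this change.
A catalyst speeds both forward and reverse rates equally; it changes neither Q nor K — no shift from this change.
Only the nonzero effect(s) matter; the net shift is to the left.

left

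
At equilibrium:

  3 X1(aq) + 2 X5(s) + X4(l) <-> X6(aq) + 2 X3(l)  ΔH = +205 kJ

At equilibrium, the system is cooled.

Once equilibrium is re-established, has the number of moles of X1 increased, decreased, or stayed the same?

increases

The forward reaction is endothermic. Lowering T favours the exothermic direction — shift to the left.
The net shift is to the left. X1 is a reactant, so its amount increases.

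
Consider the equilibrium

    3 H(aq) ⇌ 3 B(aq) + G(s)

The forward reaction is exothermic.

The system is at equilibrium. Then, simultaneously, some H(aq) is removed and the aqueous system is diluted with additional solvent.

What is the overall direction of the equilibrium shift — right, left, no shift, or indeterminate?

left

Removing H (aq), a reactant, drives the reaction to the left.
Dilution scales every aqueous concentration by the same factor. Δn_aq = 3 − 3 = 0, so Q is unchanged — no shift.
Only the nonzero effect(s) matter; the net shift is to the left.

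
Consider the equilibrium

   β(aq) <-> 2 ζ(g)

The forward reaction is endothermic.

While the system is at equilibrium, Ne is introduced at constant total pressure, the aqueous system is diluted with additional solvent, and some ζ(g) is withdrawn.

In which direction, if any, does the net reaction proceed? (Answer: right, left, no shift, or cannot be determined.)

Adding inert gas at constant total pressure expands the volume and lowers every reacting partial pressure. With Δn_gas = 2 − 0 = +2, Q moves away from K toward the side with fewer gas moles, so the system shifts toward the side with more gas moles — to the right.
Dilution lowers every aqueous concentration by the same factor. Δn_aq = 0 − 1 = -1, so the system shifts toward the side with more dissolved moles — to the left.
Removing ζ (g), a product, drives the reaction to the right.
The individual effects push in opposite directions; without quantitative information the net direction cannot be determined.

cannot be determined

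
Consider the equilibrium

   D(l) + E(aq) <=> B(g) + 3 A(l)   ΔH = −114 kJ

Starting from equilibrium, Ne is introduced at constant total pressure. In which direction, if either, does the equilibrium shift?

right

Adding inert gas at constant total pressure expands the volume and lowers every reacting partial pressure. With Δn_gas = 1 − 0 = +1, Q moves away from K toward the side with fewer gas moles, so the system shifts toward the side with more gas moles — to the right.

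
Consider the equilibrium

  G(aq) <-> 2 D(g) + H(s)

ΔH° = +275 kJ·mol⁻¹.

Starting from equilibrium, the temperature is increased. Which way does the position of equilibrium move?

right

The forward reaction is endothermic. Raising T favours the endothermic direction — shift to the right.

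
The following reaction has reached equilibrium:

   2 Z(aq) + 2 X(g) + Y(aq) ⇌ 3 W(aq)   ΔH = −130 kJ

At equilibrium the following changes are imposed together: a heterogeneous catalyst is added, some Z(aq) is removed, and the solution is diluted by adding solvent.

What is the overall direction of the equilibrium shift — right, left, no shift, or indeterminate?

A catalyst speeds both forward and reverse rates equally; it changes neither Q nor K — no shift from this change.
Removing Z (aq), a reactant, drives the reaction to the left.
Dilution scales every aqueous concentration by the same factor. Δn_aq = 3 − 3 = 0, so Q is unchanged — no shift.
Only the nonzero effect(s) matter; the net shift is to the left.

left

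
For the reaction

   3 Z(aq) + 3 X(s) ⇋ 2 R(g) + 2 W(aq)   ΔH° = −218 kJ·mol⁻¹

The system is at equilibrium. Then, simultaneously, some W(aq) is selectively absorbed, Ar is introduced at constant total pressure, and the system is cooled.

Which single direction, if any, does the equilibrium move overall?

Removing W (aq), a product, drives the reaction to the right.
Adding inert gas at constant total pressure expands the volume and lowers every reacting partial pressure. With Δn_gas = 2 − 0 = +2, Q moves away from K toward the side with fewer gas moles, so the system shifts toward the side with more gas moles — to the right.
The forward reaction is exothermic. Lowering T favours the exothermic direction — shift to the right.
All effects act in the same direction — net shift to the right.

right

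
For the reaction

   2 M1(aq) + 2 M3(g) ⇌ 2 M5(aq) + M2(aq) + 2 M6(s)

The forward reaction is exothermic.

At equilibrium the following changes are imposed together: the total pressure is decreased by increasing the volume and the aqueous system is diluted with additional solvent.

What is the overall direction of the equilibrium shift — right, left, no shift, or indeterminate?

cannot be determined

Gas moles: reactants 2, products 0 (Δn_gas = -2). Expansion shifts the system toward the side with more moles of gas — to the left.
Dilution lowers every aqueous concentration by the same factor. Δn_aq = 3 − 2 = +1, so the system shifts toward the side with more dissolved moles — to the right.
The individual effects push in opposite directions; without quantitative information the net direction cannot be determined.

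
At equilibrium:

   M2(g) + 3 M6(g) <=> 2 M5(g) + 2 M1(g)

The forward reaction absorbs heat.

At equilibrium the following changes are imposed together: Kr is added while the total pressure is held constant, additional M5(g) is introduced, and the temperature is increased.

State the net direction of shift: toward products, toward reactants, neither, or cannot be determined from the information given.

Adding inert gas at constant total pressure expands the volume, scaling every reacting partial pressure by the same factor. Δn_gas = 4 − 4 = 0, so Q is unchanged — no shift.
Adding M5 (g), a product, drives the reaction to the left.
The forward reaction is endothermic. Raising T favours the endothermic direction — shift to the right.
The individual effects push in opposite directions; without quantitative information the net direction cannot be determined.

cannot be determined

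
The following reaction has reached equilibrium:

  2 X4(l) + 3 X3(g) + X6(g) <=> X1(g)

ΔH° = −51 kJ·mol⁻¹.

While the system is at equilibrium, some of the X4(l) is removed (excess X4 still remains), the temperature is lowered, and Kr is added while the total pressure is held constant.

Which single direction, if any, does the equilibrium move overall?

X4 is a pure liquid; its activity is 1 regardless of amount, so Q is unaffected — no shift from this change.
The forward reaction is exothermic. Lowering T favours the exothermic direction — shift to the right.
Adding inert gas at constant total pressure expands the volume and lowers every reacting partial pressure. With Δn_gas = 1 − 4 = -3, Q moves away from K toward the side with fewer gas moles, so the system shifts toward the side with more gas moles — to the left.
The individual effects push in opposite directions; without quantitative information the net direction cannot be determined.

cannot be determined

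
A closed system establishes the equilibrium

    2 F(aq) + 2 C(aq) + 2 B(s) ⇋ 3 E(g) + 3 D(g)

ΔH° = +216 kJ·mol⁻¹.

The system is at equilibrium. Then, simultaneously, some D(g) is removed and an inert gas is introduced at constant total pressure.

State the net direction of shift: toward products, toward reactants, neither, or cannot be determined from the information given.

Removing D (g), a product, drives the reaction to the right.
Adding inert gas at constant total pressure expands the volume and lowers every reacting partial pressure. With Δn_gas = 6 − 0 = +6, Q moves away from K toward the side with fewer gas moles, so the system shifts toward the side with more gas moles — to the right.
All effects act in the same direction — net shift to the right.

right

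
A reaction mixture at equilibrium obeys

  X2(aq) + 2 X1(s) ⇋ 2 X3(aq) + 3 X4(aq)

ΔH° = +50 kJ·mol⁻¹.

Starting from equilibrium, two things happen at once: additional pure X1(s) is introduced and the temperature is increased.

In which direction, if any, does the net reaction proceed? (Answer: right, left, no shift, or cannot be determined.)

right

X1 is a pure solid; its activity is 1 regardless of amount, so Q is unaffected — no shift from this change.
The forward reaction is endothermic. Raising T favours the endothermic direction — shift to the right.
Only the nonzero effect(s) matter; the net shift is to the right.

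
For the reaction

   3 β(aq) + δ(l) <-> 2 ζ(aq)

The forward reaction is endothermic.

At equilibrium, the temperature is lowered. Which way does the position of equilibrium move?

left

The forward reaction is endothermic. Lowering T favours the exothermic direction — shift to the left.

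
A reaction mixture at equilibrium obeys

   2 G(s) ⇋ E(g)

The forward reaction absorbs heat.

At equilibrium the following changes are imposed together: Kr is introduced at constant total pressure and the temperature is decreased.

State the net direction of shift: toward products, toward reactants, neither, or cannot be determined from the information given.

cannot be determined

Adding inert gas at constant total pressure expands the volume and lowers every reacting partial pressure. With Δn_gas = 1 − 0 = +1, Q moves away from K toward the side with fewer gas moles, so the system shifts toward the side with more gas moles — to the right.
The forward reaction is endothermic. Lowering T favours the exothermic direction — shift to the left.
The individual effects push in opposite directions; without quantitative information the net direction cannot be determined.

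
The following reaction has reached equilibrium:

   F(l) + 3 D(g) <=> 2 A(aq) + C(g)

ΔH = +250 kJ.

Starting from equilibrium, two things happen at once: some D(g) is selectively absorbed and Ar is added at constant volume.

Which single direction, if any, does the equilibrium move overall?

Removing D (g), a reactant, drives the reaction to the left.
At constant volume, adding an inert gas leaves every reacting species' partial pressure unchanged, so Q is unchanged — no shift from this change.
Only the nonzero effect(s) matter; the net shift is to the left.

left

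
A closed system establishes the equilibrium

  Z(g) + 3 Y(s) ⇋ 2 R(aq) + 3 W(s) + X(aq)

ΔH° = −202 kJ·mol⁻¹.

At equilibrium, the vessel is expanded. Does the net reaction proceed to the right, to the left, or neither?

left

Gas moles: reactants 1, products 0 (Δn_gas = -1). Expansion shifts the system toward the side with more moles of gas — to the left.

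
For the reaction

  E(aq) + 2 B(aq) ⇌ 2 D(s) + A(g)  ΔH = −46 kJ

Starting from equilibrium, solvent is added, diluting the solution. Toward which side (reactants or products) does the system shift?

Dilution lowers every aqueous concentration by the same factor. Δn_aq = 0 − 3 = -3, so the system shifts toward the side with more dissolved moles — to the left.

left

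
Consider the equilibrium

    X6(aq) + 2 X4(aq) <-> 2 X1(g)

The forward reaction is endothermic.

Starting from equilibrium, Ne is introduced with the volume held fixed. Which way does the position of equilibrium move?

no shift

At constant volume, adding an inert gas leaves every reacting species' partial pressure unchanged, so Q is unchanged — no shift from this change.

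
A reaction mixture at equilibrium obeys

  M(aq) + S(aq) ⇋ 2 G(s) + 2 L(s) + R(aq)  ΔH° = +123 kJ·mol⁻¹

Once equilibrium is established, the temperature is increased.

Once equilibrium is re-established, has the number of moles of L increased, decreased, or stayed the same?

increases

The forward reaction is endothermic. Raising T favours the endothermic direction — shift to the right.
The net shift is to the right. L is a product, so its amount increases.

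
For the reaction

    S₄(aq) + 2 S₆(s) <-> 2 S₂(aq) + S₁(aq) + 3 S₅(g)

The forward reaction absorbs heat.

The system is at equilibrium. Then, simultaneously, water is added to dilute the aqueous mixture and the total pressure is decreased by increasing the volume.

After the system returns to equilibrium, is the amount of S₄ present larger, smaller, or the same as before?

decreases

Dilution lowers every aqueous concentration by the same factor. Δn_aq = 3 − 1 = +2, so the system shifts toward the side with more dissolved moles — to the right.
Gas moles: reactants 0, products 3 (Δn_gas = +3). Expansion shifts the system toward the side with more moles of gas — to the right.
The net shift is to the right. S₄ is a reactant, so its amount decreases.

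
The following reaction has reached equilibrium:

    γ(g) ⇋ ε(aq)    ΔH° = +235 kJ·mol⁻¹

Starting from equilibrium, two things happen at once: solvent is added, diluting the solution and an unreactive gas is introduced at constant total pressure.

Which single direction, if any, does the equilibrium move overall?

cannot be determined

Dilution lowers every aqueous concentration by the same factor. Δn_aq = 1 − 0 = +1, so the system shifts toward the side with more dissolved moles — to the right.
Adding inert gas at constant total pressure expands the volume and lowers every reacting partial pressure. With Δn_gas = 0 − 1 = -1, Q moves away from K toward the side with fewer gas moles, so the system shifts toward the side with more gas moles — to the left.
The individual effects push in opposite directions; without quantitative information the net direction cannot be determined.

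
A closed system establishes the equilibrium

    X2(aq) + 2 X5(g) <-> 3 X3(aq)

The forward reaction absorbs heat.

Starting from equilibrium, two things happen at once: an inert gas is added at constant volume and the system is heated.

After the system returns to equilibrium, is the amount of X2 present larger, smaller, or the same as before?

decreases

At constant volume, adding an inert gas leaves every reacting species' partial pressure unchanged, so Q is unchanged — no shift from this change.
The forward reaction is endothermic. Raising T favours the endothermic direction — shift to the right.
The net shift is to the right. X2 is a reactant, so its amount decreases.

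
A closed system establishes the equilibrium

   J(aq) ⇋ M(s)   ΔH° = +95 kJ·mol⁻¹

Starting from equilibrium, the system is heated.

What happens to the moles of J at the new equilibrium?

decreases

The forward reaction is endothermic. Raising T favours the endothermic direction — shift to the right.
The net shift is to the right. J is a reactant, so its amount decreases.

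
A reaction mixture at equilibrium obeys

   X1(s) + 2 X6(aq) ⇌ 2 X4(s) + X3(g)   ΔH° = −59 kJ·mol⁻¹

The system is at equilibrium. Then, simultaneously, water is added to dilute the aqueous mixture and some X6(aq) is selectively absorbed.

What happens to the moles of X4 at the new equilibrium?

Dilution lowers every aqueous concentration by the same factor. Δn_aq = 0 − 2 = -2, so the system shifts toward the side with more dissolved moles — to the left.
Removing X6 (aq), a reactant, drives the reaction to the left.
The net shift is to the left. X4 is a product, so its amount decreases.

decreases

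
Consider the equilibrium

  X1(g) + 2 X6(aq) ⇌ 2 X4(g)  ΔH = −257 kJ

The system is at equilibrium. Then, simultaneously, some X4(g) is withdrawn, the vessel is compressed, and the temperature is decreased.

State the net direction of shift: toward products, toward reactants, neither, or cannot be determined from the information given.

cannot be determined

Removing X4 (g), a product, drives the reaction to the right.
Gas moles: reactants 1, products 2 (Δn_gas = +1). Compression shifts the system toward the side with fewer moles of gas — to the left.
The forward reaction is exothermic. Lowering T favours the exothermic direction — shift to the right.
The individual effects push in opposite directions; without quantitative information the net direction cannot be determined.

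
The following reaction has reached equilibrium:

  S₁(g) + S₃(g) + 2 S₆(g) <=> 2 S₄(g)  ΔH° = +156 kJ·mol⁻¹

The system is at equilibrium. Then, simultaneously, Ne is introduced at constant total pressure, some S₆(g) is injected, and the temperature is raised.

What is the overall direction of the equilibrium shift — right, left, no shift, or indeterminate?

Adding inert gas at constant total pressure expands the volume and lowers every reacting partial pressure. With Δn_gas = 2 − 4 = -2, Q moves away from K toward the side with fewer gas moles, so the system shifts toward the side with more gas moles — to the left.
Adding S₆ (g), a reactant, drives the reaction to the right.
The forward reaction is endothermic. Raising T favours the endothermic direction — shift to the right.
The individual effects push in opposite directions; without quantitative information the net direction cannot be determined.

cannot be determined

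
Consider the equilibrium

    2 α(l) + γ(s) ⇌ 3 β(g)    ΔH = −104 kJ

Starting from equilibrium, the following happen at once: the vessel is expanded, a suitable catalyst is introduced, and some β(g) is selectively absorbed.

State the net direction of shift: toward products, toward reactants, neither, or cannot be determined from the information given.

Gas moles: reactants 0, products 3 (Δn_gas = +3). Expansion shifts the system toward the side with more moles of gas — to the right.
A catalyst speeds both forward and reverse rates equally; it changes neither Q nor K — no shift from this change.
Removing β (g), a product, drives the reaction to the right.
Only the nonzero effect(s) matter; the net shift is to the right.

right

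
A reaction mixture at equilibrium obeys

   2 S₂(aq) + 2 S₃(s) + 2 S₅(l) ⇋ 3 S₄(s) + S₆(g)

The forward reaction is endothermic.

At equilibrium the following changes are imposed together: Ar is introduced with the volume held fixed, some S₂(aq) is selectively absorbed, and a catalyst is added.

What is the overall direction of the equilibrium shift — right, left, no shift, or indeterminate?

left

At constant volume, adding an inert gas leaves every reacting species' partial pressure unchanged, so Q is unchanged — no shift from this change.
Removing S₂ (aq), a reactant, drives the reaction to the left.
A catalyst speeds both forward and reverse rates equally; it changes neither Q nor K — no shift from this change.
Only the nonzero effect(s) matter; the net shift is to the left.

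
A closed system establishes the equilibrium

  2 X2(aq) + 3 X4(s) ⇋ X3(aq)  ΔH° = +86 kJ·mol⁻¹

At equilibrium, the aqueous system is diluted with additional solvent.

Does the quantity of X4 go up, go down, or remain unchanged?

increases

Dilution lowers every aqueous concentration by the same factor. Δn_aq = 1 − 2 = -1, so the system shifts toward the side with more dissolved moles — to the left.
The net shift is to the left. X4 is a reactant, so its amount increases.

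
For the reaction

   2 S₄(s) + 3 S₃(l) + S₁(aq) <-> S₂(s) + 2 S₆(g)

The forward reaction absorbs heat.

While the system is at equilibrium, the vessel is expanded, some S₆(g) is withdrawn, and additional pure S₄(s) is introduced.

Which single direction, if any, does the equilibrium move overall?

right

Gas moles: reactants 0, products 2 (Δn_gas = +2). Expansion shifts the system toward the side with more moles of gas — to the right.
Removing S₆ (g), a product, drives the reaction to the right.
S₄ is a pure solid; its activity is 1 regardless of amount, so Q is unaffected — no shift from this change.
Only the nonzero effect(s) matter; the net shift is to the right.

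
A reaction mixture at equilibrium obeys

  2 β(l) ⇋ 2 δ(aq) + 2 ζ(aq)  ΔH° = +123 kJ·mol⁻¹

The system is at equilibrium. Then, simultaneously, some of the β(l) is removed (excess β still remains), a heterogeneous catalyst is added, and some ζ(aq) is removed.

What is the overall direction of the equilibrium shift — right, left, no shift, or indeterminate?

right

β is a pure liquid; its activity is 1 regardless of amount, so Q is unaffected — no shift from this change.
A catalyst speeds both forward and reverse rates equally; it changes neither Q nor K — no shift from this change.
Removing ζ (aq), a product, drives the reaction to the right.
Only the nonzero effect(s) matter; the net shift is to the right.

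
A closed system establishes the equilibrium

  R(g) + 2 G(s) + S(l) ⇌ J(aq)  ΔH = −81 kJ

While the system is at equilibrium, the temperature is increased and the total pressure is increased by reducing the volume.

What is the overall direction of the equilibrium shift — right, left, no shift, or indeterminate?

cannot be determined

The forward reaction is exothermic. Raising T favours the endothermic direction — shift to the left.
Gas moles: reactants 1, products 0 (Δn_gas = -1). Compression shifts the system toward the side with fewer moles of gas — to the right.
The individual effects push in opposite directions; without quantitative information the net direction cannot be determined.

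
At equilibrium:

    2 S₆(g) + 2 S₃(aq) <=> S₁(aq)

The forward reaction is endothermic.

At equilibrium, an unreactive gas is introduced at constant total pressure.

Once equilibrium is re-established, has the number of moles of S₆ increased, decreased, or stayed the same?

increases

Adding inert gas at constant total pressure expands the volume and lowers every reacting partial pressure. With Δn_gas = 0 − 2 = -2, Q moves away from K toward the side with fewer gas moles, so the system shifts toward the side with more gas moles — to the left.
The net shift is to the left. S₆ is a reactant, so its amount increases.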